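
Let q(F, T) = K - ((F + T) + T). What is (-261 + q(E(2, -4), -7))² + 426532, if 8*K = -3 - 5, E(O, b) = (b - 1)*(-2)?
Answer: 493096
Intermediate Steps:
E(O, b) = 2 - 2*b (E(O, b) = (-1 + b)*(-2) = 2 - 2*b)
K = -1 (K = (-3 - 5)/8 = (⅛)*(-8) = -1)
q(F, T) = -1 - F - 2*T (q(F, T) = -1 - ((F + T) + T) = -1 - (F + 2*T) = -1 + (-F - 2*T) = -1 - F - 2*T)
(-261 + q(E(2, -4), -7))² + 426532 = (-261 + (-1 - (2 - 2*(-4)) - 2*(-7)))² + 426532 = (-261 + (-1 - (2 + 8) + 14))² + 426532 = (-261 + (-1 - 1*10 + 14))² + 426532 = (-261 + (-1 - 10 + 14))² + 426532 = (-261 + 3)² + 426532 = (-258)² + 426532 = 66564 + 426532 = 493096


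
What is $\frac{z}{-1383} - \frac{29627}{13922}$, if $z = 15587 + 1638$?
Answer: $- \frac{280780591}{19254126} \approx -14.583$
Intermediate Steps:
$z = 17225$
$\frac{z}{-1383} - \frac{29627}{13922} = \frac{17225}{-1383} - \frac{29627}{13922} = 17225 \left(- \frac{1}{1383}\right) - \frac{29627}{13922} = - \frac{17225}{1383} - \frac{29627}{13922} = - \frac{280780591}{19254126}$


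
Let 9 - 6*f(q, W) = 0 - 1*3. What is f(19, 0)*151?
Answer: 302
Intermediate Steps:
f(q, W) = 2 (f(q, W) = 3/2 - (0 - 1*3)/6 = 3/2 - (0 - 3)/6 = 3/2 - 1/6*(-3) = 3/2 + 1/2 = 2)
f(19, 0)*151 = 2*151 = 302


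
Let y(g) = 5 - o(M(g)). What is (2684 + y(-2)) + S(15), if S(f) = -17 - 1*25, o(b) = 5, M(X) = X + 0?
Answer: 2642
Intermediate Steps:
M(X) = X
y(g) = 0 (y(g) = 5 - 1*5 = 5 - 5 = 0)
S(f) = -42 (S(f) = -17 - 25 = -42)
(2684 + y(-2)) + S(15) = (2684 + 0) - 42 = 2684 - 42 = 2642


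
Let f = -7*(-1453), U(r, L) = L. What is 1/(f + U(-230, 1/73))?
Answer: 73/742484 ≈ 9.8319e-5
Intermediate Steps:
f = 10171
1/(f + U(-230, 1/73)) = 1/(10171 + 1/73) = 1/(742484/73) = 73/742484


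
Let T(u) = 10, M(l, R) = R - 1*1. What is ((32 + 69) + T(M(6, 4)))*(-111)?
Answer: -12321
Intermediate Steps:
M(l, R) = -1 + R (M(l, R) = R - 1 = -1 + R)
((32 + 69) + T(M(6, 4)))*(-111) = ((32 + 69) + 10)*(-111) = (101 + 10)*(-111) = 111*(-111) = -12321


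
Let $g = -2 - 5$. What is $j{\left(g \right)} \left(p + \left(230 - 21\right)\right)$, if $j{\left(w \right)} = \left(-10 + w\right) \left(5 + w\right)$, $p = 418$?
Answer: $21318$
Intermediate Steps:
$g = -7$ ($g = -2 - 5 = -7$)
$j{\left(g \right)} \left(p + \left(230 - 21\right)\right) = \left(-50 + \left(-7\right)^{2} - -35\right) \left(418 + \left(230 - 21\right)\right) = \left(-50 + 49 + 35\right) \left(418 + \left(230 - 21\right)\right) = 34 \left(418 + 209\right) = 34 \cdot 627 = 21318$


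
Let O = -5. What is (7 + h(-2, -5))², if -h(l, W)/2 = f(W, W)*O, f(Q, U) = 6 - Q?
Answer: 13689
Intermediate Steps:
h(l, W) = 60 - 10*W (h(l, W) = -2*(6 - W)*(-5) = -2*(-30 + 5*W) = 60 - 10*W)
(7 + h(-2, -5))² = (7 + (60 - 10*(-5)))² = (7 + (60 + 50))² = (7 + 110)² = 117² = 13689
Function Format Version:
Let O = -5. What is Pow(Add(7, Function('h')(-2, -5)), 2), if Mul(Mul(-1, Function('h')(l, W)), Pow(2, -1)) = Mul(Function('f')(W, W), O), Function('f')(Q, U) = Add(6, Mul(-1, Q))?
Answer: 13689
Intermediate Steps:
Function('h')(l, W) = Add(60, Mul(-10, W)) (Function('h')(l, W) = Mul(-2, Mul(Add(6, Mul(-1, W)), -5)) = Mul(-2, Add(-30, Mul(5, W))) = Add(60, Mul(-10, W)))
Pow(Add(7, Function('h')(-2, -5)), 2) = Pow(Add(7, Add(60, Mul(-10, -5))), 2) = Pow(Add(7, Add(60, 50)), 2) = Pow(Add(7, 110), 2) = Pow(117, 2) = 13689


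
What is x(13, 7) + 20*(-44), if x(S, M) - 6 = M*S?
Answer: -783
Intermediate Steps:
x(S, M) = 6 + M*S
x(13, 7) + 20*(-44) = (6 + 7*13) + 20*(-44) = (6 + 91) - 880 = 97 - 880 = -783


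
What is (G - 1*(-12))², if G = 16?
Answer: 784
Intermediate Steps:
(G - 1*(-12))² = (16 - 1*(-12))² = (16 + 12)² = 28² = 784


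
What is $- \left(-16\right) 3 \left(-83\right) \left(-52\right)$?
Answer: $207168$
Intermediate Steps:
$- \left(-16\right) 3 \left(-83\right) \left(-52\right) = - \left(-48\right) \left(-83\right) \left(-52\right) = - 3984 \left(-52\right) = \left(-1\right) \left(-207168\right) = 207168$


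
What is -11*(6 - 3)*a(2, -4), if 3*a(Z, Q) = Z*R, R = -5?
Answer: 110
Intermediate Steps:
a(Z, Q) = -5*Z/3 (a(Z, Q) = (Z*(-5))/3 = (-5*Z)/3 = -5*Z/3)
-11*(6 - 3)*a(2, -4) = -11*(6 - 3)*(-5/3*2) = -33*(-10)/3 = -11*(-10) = 110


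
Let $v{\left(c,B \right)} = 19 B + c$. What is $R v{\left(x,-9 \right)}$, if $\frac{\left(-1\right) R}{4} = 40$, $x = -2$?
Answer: $27680$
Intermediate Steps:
$R = -160$ ($R = \left(-4\right) 40 = -160$)
$v{\left(c,B \right)} = c + 19 B$
$R v{\left(x,-9 \right)} = - 160 \left(-2 + 19 \left(-9\right)\right) = - 160 \left(-2 - 171\right) = \left(-160\right) \left(-173\right) = 27680$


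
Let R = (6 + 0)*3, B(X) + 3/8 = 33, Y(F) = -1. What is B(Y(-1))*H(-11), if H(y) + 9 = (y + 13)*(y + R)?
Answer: 1305/8 ≈ 163.13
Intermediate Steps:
B(X) = 261/8 (B(X) = -3/8 + 33 = 261/8)
R = 18 (R = 6*3 = 18)
H(y) = -9 + (13 + y)*(18 + y) (H(y) = -9 + (y + 13)*(y + 18) = -9 + (13 + y)*(18 + y))
B(Y(-1))*H(-11) = 261*(225 + (-11)**2 + 31*(-11))/8 = 261*(225 + 121 - 341)/8 = (261/8)*5 = 1305/8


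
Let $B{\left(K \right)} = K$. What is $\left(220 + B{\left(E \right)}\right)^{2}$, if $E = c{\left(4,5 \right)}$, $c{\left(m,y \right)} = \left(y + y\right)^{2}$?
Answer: $102400$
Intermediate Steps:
$c{\left(m,y \right)} = 4 y^{2}$ ($c{\left(m,y \right)} = \left(2 y\right)^{2} = 4 y^{2}$)
$E = 100$ ($E = 4 \cdot 5^{2} = 4 \cdot 25 = 100$)
$\left(220 + B{\left(E \right)}\right)^{2} = \left(220 + 100\right)^{2} = 320^{2} = 102400$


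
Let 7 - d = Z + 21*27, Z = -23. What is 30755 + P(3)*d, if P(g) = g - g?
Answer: 30755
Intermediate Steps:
d = -537 (d = 7 - (-23 + 21*27) = 7 - (-23 + 567) = 7 - 1*544 = 7 - 544 = -537)
P(g) = 0
30755 + P(3)*d = 30755 + 0*(-537) = 30755 + 0 = 30755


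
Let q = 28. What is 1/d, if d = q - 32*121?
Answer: -1/3844 ≈ -0.00026015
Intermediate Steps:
d = -3844 (d = 28 - 32*121 = 28 - 3872 = -3844)
1/d = 1/(-3844) = -1/3844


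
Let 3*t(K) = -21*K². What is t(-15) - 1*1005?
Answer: -2580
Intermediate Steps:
t(K) = -7*K² (t(K) = (-21*K²)/3 = -7*K²)
t(-15) - 1*1005 = -7*(-15)² - 1*1005 = -7*225 - 1005 = -1575 - 1005 = -2580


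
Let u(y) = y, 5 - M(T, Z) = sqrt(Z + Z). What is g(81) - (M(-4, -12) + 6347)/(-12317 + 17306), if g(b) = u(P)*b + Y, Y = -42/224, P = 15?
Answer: 96869561/79824 + 2*I*sqrt(6)/4989 ≈ 1213.5 + 0.00098196*I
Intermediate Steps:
M(T, Z) = 5 - sqrt(2)*sqrt(Z) (M(T, Z) = 5 - sqrt(Z + Z) = 5 - sqrt(2*Z) = 5 - sqrt(2)*sqrt(Z))
Y = -3/16 (Y = -42*1/224 = -3/16 ≈ -0.18750)
g(b) = -3/16 + 15*b (g(b) = 15*b - 3/16 = -3/16 + 15*b)
g(81) - (M(-4, -12) + 6347)/(-12317 + 17306) = (-3/16 + 15*81) - ((5 - sqrt(2)*sqrt(-12)) + 6347)/(-12317 + 17306) = (-3/16 + 1215) - ((5 - sqrt(2)*2*I*sqrt(3)) + 6347)/4989 = 19437/16 - ((5 - 2*I*sqrt(6)) + 6347)/4989 = 19437/16 - (6352 - 2*I*sqrt(6))/4989 = 19437/16 - (6352/4989 - 2*I*sqrt(6)/4989) = 19437/16 + (-6352/4989 + 2*I*sqrt(6)/4989) = 96869561/79824 + 2*I*sqrt(6)/4989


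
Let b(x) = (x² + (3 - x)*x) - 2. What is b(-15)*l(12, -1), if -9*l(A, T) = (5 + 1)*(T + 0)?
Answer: -94/3 ≈ -31.333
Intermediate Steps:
b(x) = -2 + x² + x*(3 - x) (b(x) = (x² + x*(3 - x)) - 2 = -2 + x² + x*(3 - x))
l(A, T) = -2*T/3 (l(A, T) = -(5 + 1)*(T + 0)/9 = -2*T/3)
b(-15)*l(12, -1) = (-2 + 3*(-15))*(-⅔*(-1)) = (-2 - 45)*(⅔) = -47*⅔ = -94/3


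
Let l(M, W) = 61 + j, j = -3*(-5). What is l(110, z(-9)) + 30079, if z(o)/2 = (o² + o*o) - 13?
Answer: 30155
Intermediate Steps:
j = 15
z(o) = -26 + 4*o² (z(o) = 2*((o² + o*o) - 13) = 2*((o² + o²) - 13) = 2*(2*o² - 13) = 2*(-13 + 2*o²) = -26 + 4*o²)
l(M, W) = 76 (l(M, W) = 61 + 15 = 76)
l(110, z(-9)) + 30079 = 76 + 30079 = 30155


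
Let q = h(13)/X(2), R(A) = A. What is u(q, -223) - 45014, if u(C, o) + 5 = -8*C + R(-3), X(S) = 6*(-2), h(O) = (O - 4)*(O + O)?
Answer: -44866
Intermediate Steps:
h(O) = 2*O*(-4 + O) (h(O) = (-4 + O)*(2*O) = 2*O*(-4 + O))
X(S) = -12
q = -39/2 (q = (2*13*(-4 + 13))/(-12) = (2*13*9)*(-1/12) = 234*(-1/12) = -39/2 ≈ -19.500)
u(C, o) = -8 - 8*C (u(C, o) = -5 + (-8*C - 3) = -5 + (-3 - 8*C) = -8 - 8*C)
u(q, -223) - 45014 = (-8 - 8*(-39/2)) - 45014 = (-8 + 156) - 45014 = 148 - 45014 = -44866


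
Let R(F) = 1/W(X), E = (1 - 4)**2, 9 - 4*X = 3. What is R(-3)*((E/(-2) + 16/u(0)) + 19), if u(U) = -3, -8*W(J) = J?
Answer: -440/9 ≈ -48.889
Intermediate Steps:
X = 3/2 (X = 9/4 - 1/4*3 = 9/4 - 3/4 = 3/2 ≈ 1.5000)
W(J) = -J/8
E = 9 (E = (-3)**2 = 9)
R(F) = -16/3 (R(F) = 1/(-1/8*3/2) = 1/(-3/16) = -16/3)
R(-3)*((E/(-2) + 16/u(0)) + 19) = -16*((9/(-2) + 16/(-3)) + 19)/3 = -16*((9*(-1/2) + 16*(-1/3)) + 19)/3 = -16*((-9/2 - 16/3) + 19)/3 = -16*(-59/6 + 19)/3 = -16/3*55/6 = -440/9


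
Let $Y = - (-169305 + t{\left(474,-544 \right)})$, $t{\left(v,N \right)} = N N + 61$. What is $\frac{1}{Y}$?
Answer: $- \frac{1}{126692} \approx -7.8932 \cdot 10^{-6}$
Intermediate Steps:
$t{\left(v,N \right)} = 61 + N^{2}$ ($t{\left(v,N \right)} = N^{2} + 61 = 61 + N^{2}$)
$Y = -126692$ ($Y = - (-169305 + \left(61 + \left(-544\right)^{2}\right)) = - (-169305 + \left(61 + 295936\right)) = - (-169305 + 295997) = \left(-1\right) 126692 = -126692$)
$\frac{1}{Y} = \frac{1}{-126692} = - \frac{1}{126692}$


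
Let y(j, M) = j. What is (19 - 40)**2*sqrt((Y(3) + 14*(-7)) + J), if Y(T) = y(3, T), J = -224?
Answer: 441*I*sqrt(319) ≈ 7876.5*I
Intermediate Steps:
Y(T) = 3
(19 - 40)**2*sqrt((Y(3) + 14*(-7)) + J) = (19 - 40)**2*sqrt((3 + 14*(-7)) - 224) = (-21)**2*sqrt((3 - 98) - 224) = 441*sqrt(-95 - 224) = 441*sqrt(-319) = 441*(I*sqrt(319)) = 441*I*sqrt(319)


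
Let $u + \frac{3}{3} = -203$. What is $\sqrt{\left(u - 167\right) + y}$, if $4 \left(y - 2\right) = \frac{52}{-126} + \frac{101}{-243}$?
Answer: $\frac{i \sqrt{52753785}}{378} \approx 19.215 i$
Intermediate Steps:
$u = -204$ ($u = -1 - 203 = -204$)
$y = \frac{12199}{6804}$ ($y = 2 + \frac{\frac{52}{-126} + \frac{101}{-243}}{4} = 2 + \frac{52 \left(- \frac{1}{126}\right) + 101 \left(- \frac{1}{243}\right)}{4} = 2 + \frac{- \frac{26}{63} - \frac{101}{243}}{4} = 2 + \frac{1}{4} \left(- \frac{1409}{1701}\right) = 2 - \frac{1409}{6804} = \frac{12199}{6804} \approx 1.7929$)
$\sqrt{\left(u - 167\right) + y} = \sqrt{\left(-204 - 167\right) + \frac{12199}{6804}} = \sqrt{-371 + \frac{12199}{6804}} = \sqrt{- \frac{2512085}{6804}} = \frac{i \sqrt{52753785}}{378}$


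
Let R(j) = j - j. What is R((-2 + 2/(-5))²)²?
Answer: 0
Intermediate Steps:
R(j) = 0
R((-2 + 2/(-5))²)² = 0² = 0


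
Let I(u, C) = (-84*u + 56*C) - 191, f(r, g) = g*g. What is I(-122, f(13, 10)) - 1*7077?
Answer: 8580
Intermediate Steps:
f(r, g) = g**2
I(u, C) = -191 - 84*u + 56*C
I(-122, f(13, 10)) - 1*7077 = (-191 - 84*(-122) + 56*10**2) - 1*7077 = (-191 + 10248 + 56*100) - 7077 = (-191 + 10248 + 5600) - 7077 = 15657 - 7077 = 8580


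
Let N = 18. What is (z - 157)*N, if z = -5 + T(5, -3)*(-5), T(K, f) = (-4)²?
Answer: -4356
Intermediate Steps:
T(K, f) = 16
z = -85 (z = -5 + 16*(-5) = -5 - 80 = -85)
(z - 157)*N = (-85 - 157)*18 = -242*18 = -4356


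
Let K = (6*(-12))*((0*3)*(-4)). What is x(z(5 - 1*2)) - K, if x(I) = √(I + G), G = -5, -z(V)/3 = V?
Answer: I*√14 ≈ 3.7417*I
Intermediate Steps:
z(V) = -3*V
x(I) = √(-5 + I) (x(I) = √(I - 5) = √(-5 + I))
K = 0 (K = -0*(-4) = -72*0 = 0)
x(z(5 - 1*2)) - K = √(-5 - 3*(5 - 1*2)) - 1*0 = √(-5 - 3*(5 - 2)) + 0 = √(-5 - 3*3) + 0 = √(-5 - 9) + 0 = √(-14) + 0 = I*√14 + 0 = I*√14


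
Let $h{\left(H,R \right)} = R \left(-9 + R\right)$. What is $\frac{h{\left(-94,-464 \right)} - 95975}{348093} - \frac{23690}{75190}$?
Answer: $\frac{1009142}{25410789} \approx 0.039713$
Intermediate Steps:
$\frac{h{\left(-94,-464 \right)} - 95975}{348093} - \frac{23690}{75190} = \frac{- 464 \left(-9 - 464\right) - 95975}{348093} - \frac{23690}{75190} = \left(\left(-464\right) \left(-473\right) - 95975\right) \frac{1}{348093} - \frac{23}{73} = \left(219472 - 95975\right) \frac{1}{348093} - \frac{23}{73} = 123497 \cdot \frac{1}{348093} - \frac{23}{73} = \frac{123497}{348093} - \frac{23}{73} = \frac{1009142}{25410789}$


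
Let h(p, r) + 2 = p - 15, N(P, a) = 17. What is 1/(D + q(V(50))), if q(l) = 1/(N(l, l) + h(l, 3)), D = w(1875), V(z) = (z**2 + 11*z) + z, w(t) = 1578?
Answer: 3100/4891801 ≈ 0.00063371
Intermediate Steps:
h(p, r) = -17 + p (h(p, r) = -2 + (p - 15) = -2 + (-15 + p) = -17 + p)
V(z) = z**2 + 12*z
D = 1578
q(l) = 1/l (q(l) = 1/(17 + (-17 + l)) = 1/l)
1/(D + q(V(50))) = 1/(1578 + 1/(50*(12 + 50))) = 1/(1578 + 1/(50*62)) = 1/(1578 + 1/3100) = 1/(4891801/3100) = 3100/4891801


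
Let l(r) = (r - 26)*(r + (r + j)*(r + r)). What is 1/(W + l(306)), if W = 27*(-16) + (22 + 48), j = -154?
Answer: 1/26132038 ≈ 3.8267e-8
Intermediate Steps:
l(r) = (-26 + r)*(r + 2*r*(-154 + r)) (l(r) = (r - 26)*(r + (r - 154)*(r + r)) = (-26 + r)*(r + (-154 + r)*(2*r)) = (-26 + r)*(r + 2*r*(-154 + r)))
W = -362 (W = -432 + 70 = -362)
1/(W + l(306)) = 1/(-362 + 306*(7982 - 359*306 + 2*306²)) = 1/(-362 + 306*(7982 - 109854 + 2*93636)) = 1/(-362 + 306*(7982 - 109854 + 187272)) = 1/(-362 + 306*85400) = 1/(-362 + 26132400) = 1/26132038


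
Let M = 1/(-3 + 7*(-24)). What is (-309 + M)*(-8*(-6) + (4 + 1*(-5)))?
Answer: -2483480/171 ≈ -14523.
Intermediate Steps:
M = -1/171 (M = 1/(-3 - 168) = 1/(-171) = -1/171 ≈ -0.0058480)
(-309 + M)*(-8*(-6) + (4 + 1*(-5))) = (-309 - 1/171)*(-8*(-6) + (4 + 1*(-5))) = -52840*(48 + (4 - 5))/171 = -52840*(48 - 1)/171 = -52840/171*47 = -2483480/171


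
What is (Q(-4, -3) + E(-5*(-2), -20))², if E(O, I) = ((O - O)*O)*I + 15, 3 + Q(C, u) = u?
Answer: 81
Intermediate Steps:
Q(C, u) = -3 + u
E(O, I) = 15 (E(O, I) = (0*O)*I + 15 = 0*I + 15 = 0 + 15 = 15)
(Q(-4, -3) + E(-5*(-2), -20))² = ((-3 - 3) + 15)² = (-6 + 15)² = 9² = 81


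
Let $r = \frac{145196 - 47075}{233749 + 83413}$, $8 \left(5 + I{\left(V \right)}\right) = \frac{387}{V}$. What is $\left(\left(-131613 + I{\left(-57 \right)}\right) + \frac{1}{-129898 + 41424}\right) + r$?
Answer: $- \frac{140345170938855009}{1066302449944} \approx -1.3162 \cdot 10^{5}$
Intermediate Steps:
$I{\left(V \right)} = -5 + \frac{387}{8 V}$ ($I{\left(V \right)} = -5 + \frac{387 \frac{1}{V}}{8} = -5 + \frac{387}{8 V}$)
$r = \frac{98121}{317162} \approx 0.30937$
$\left(\left(-131613 + I{\left(-57 \right)}\right) + \frac{1}{-129898 + 41424}\right) + r = \left(\left(-131613 - \left(5 - \frac{387}{8 \left(-57\right)}\right)\right) + \frac{1}{-129898 + 41424}\right) + \frac{98121}{317162} = \left(\left(-131613 + \left(-5 + \frac{387}{8} \left(- \frac{1}{57}\right)\right)\right) + \frac{1}{-88474}\right) + \frac{98121}{317162} = \left(\left(-131613 - \frac{889}{152}\right) - \frac{1}{88474}\right) + \frac{98121}{317162} = \left(- \frac{20006065}{152} - \frac{1}{88474}\right) + \frac{98121}{317162} = - \frac{885008297481}{6724024} + \frac{98121}{317162} = - \frac{140345170938855009}{1066302449944}$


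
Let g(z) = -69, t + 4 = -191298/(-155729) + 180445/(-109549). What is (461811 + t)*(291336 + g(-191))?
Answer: 2294717949849763561248/17059956221 ≈ 1.3451e+11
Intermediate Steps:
t = -75383839687/17059956221 (t = -4 + (-191298/(-155729) + 180445/(-109549)) = -4 + (-191298*(-1/155729) + 180445*(-1/109549)) = -4 + (191298/155729 - 180445/109549) = -4 - 7144014803/17059956221 = -75383839687/17059956221 ≈ -4.4188)
(461811 + t)*(291336 + g(-191)) = (461811 - 75383839687/17059956221)*(291336 - 69) = (7878400058536544/17059956221)*291267 = 2294717949849763561248/17059956221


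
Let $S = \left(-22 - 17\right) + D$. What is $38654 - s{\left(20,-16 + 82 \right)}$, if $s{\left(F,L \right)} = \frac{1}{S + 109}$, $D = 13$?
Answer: $\frac{3208281}{83} \approx 38654.0$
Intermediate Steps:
$S = -26$ ($S = \left(-22 - 17\right) + 13 = -39 + 13 = -26$)
$s{\left(F,L \right)} = \frac{1}{83}$ ($s{\left(F,L \right)} = \frac{1}{-26 + 109} = \frac{1}{83}$)
$38654 - s{\left(20,-16 + 82 \right)} = 38654 - \frac{1}{83} = \frac{3208281}{83}$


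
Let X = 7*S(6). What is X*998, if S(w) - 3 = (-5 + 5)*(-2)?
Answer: 20958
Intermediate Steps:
S(w) = 3 (S(w) = 3 + (-5 + 5)*(-2) = 3 + 0*(-2) = 3 + 0 = 3)
X = 21 (X = 7*3 = 21)
X*998 = 21*998 = 20958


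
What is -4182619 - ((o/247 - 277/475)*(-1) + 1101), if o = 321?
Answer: -25834466576/6175 ≈ -4.1837e+6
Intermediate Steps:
-4182619 - ((o/247 - 277/475)*(-1) + 1101) = -4182619 - ((321/247 - 277/475)*(-1) + 1101) = -4182619 - ((4424/6175)*(-1) + 1101) = -4182619 - (-4424/6175 + 1101) = -4182619 - 1*6794251/6175 = -4182619 - 6794251/6175 = -25834466576/6175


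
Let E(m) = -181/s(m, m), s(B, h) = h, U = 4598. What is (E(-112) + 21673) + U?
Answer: 2942533/112 ≈ 26273.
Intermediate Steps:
E(m) = -181/m
(E(-112) + 21673) + U = (-181/(-112) + 21673) + 4598 = (-181*(-1/112) + 21673) + 4598 = (181/112 + 21673) + 4598 = 2427557/112 + 4598 = 2942533/112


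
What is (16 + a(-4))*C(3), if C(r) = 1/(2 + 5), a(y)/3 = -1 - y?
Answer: 25/7 ≈ 3.5714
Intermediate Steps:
a(y) = -3 - 3*y (a(y) = 3*(-1 - y) = -3 - 3*y)
C(r) = ⅐ (C(r) = 1/7 = ⅐)
(16 + a(-4))*C(3) = (16 + (-3 - 3*(-4)))*(⅐) = (16 + (-3 + 12))*(⅐) = (16 + 9)*(⅐) = 25*(⅐) = 25/7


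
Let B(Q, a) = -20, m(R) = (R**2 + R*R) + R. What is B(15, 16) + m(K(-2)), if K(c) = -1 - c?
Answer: -17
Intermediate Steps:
m(R) = R + 2*R**2 (m(R) = (R**2 + R**2) + R = 2*R**2 + R = R + 2*R**2)
B(15, 16) + m(K(-2)) = -20 + (-1 - 1*(-2))*(1 + 2*(-1 - 1*(-2))) = -20 + (-1 + 2)*(1 + 2*(-1 + 2)) = -20 + 1*(1 + 2*1) = -20 + 1*(1 + 2) = -20 + 1*3 = -20 + 3 = -17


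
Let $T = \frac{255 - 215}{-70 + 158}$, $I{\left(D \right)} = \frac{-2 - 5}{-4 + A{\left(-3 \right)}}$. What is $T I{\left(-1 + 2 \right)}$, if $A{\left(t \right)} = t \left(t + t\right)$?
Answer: $- \frac{5}{22} \approx -0.22727$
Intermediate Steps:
$A{\left(t \right)} = 2 t^{2}$ ($A{\left(t \right)} = t 2 t = 2 t^{2}$)
$I{\left(D \right)} = - \frac{1}{2}$ ($I{\left(D \right)} = \frac{-2 - 5}{-4 + 2 \left(-3\right)^{2}} = - \frac{7}{-4 + 2 \cdot 9} = - \frac{7}{-4 + 18} = - \frac{7}{14} = \left(-7\right) \frac{1}{14} = - \frac{1}{2}$)
$T = \frac{5}{11}$ ($T = \frac{40}{88} = 40 \cdot \frac{1}{88} = \frac{5}{11} \approx 0.45455$)
$T I{\left(-1 + 2 \right)} = \frac{5}{11} \left(- \frac{1}{2}\right) = - \frac{5}{22}$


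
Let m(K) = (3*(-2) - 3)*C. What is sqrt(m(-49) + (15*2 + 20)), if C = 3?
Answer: sqrt(23) ≈ 4.7958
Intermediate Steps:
m(K) = -27 (m(K) = (3*(-2) - 3)*3 = (-6 - 3)*3 = -9*3 = -27)
sqrt(m(-49) + (15*2 + 20)) = sqrt(-27 + (15*2 + 20)) = sqrt(-27 + (30 + 20)) = sqrt(-27 + 50) = sqrt(23)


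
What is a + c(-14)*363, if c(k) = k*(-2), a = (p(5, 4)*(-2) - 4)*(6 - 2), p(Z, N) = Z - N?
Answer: 10140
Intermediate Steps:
a = -24 (a = ((5 - 1*4)*(-2) - 4)*(6 - 2) = ((5 - 4)*(-2) - 4)*4 = (1*(-2) - 4)*4 = (-2 - 4)*4 = -6*4 = -24)
c(k) = -2*k
a + c(-14)*363 = -24 - 2*(-14)*363 = -24 + 28*363 = -24 + 10164 = 10140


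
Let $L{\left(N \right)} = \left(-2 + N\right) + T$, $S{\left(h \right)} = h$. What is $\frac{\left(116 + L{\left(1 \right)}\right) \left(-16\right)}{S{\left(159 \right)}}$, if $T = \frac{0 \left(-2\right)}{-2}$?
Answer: $- \frac{1840}{159} \approx -11.572$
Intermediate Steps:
$T = 0$ ($T = 0 \left(- \frac{1}{2}\right) = 0$)
$L{\left(N \right)} = -2 + N$ ($L{\left(N \right)} = \left(-2 + N\right) + 0 = -2 + N$)
$\frac{\left(116 + L{\left(1 \right)}\right) \left(-16\right)}{S{\left(159 \right)}} = \frac{\left(116 + \left(-2 + 1\right)\right) \left(-16\right)}{159} = \left(116 - 1\right) \left(-16\right) \frac{1}{159} = 115 \left(-16\right) \frac{1}{159} = \left(-1840\right) \frac{1}{159} = - \frac{1840}{159}$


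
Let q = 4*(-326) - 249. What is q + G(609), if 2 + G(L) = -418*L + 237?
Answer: -255880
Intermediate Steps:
G(L) = 235 - 418*L (G(L) = -2 + (-418*L + 237) = -2 + (237 - 418*L) = 235 - 418*L)
q = -1553 (q = -1304 - 249 = -1553)
q + G(609) = -1553 + (235 - 418*609) = -1553 + (235 - 254562) = -1553 - 254327 = -255880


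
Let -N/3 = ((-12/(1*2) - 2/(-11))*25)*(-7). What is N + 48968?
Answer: 505048/11 ≈ 45913.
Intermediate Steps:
N = -33600/11 (N = -3*(-12/(1*2) - 2/(-11))*25*(-7) = -3*(-12/2 - 2*(-1/11))*25*(-7) = -3*(-12*1/2 + 2/11)*25*(-7) = -3*(-6 + 2/11)*25*(-7) = -3*(-64/11*25)*(-7) = -(-4800)*(-7)/11 = -3*11200/11 = -33600/11 ≈ -3054.5)
N + 48968 = -33600/11 + 48968 = 505048/11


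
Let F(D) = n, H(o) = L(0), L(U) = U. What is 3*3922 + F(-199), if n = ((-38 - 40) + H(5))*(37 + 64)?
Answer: 3888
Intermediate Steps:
H(o) = 0
n = -7878 (n = ((-38 - 40) + 0)*(37 + 64) = (-78 + 0)*101 = -78*101 = -7878)
F(D) = -7878
3*3922 + F(-199) = 3*3922 - 7878 = 11766 - 7878 = 3888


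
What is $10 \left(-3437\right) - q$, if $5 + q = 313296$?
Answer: $-347661$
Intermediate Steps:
$q = 313291$ ($q = -5 + 313296 = 313291$)
$10 \left(-3437\right) - q = 10 \left(-3437\right) - 313291 = -34370 - 313291 = -347661$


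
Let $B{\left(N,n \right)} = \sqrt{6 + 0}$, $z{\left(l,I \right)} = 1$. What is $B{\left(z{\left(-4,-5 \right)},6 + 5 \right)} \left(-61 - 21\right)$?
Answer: $- 82 \sqrt{6} \approx -200.86$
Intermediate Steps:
$B{\left(N,n \right)} = \sqrt{6}$
$B{\left(z{\left(-4,-5 \right)},6 + 5 \right)} \left(-61 - 21\right) = \sqrt{6} \left(-61 - 21\right) = \sqrt{6} \left(-82\right) = - 82 \sqrt{6}$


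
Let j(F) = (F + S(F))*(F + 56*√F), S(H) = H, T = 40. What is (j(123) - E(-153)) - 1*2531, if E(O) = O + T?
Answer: 27840 + 13776*√123 ≈ 1.8062e+5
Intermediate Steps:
E(O) = 40 + O (E(O) = O + 40 = 40 + O)
j(F) = 2*F*(F + 56*√F) (j(F) = (F + F)*(F + 56*√F) = (2*F)*(F + 56*√F) = 2*F*(F + 56*√F))
(j(123) - E(-153)) - 1*2531 = ((2*123² + 112*123^(3/2)) - (40 - 153)) - 1*2531 = ((2*15129 + 112*(123*√123)) - 1*(-113)) - 2531 = ((30258 + 13776*√123) + 113) - 2531 = (30371 + 13776*√123) - 2531 = 27840 + 13776*√123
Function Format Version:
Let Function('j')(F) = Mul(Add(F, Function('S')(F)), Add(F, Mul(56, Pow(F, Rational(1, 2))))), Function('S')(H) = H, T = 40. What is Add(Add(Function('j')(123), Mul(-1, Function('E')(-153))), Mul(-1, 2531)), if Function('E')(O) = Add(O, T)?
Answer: Add(27840, Mul(13776, Pow(123, Rational(1, 2)))) ≈ 1.8062e+5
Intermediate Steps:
Function('E')(O) = Add(40, O) (Function('E')(O) = Add(O, 40) = Add(40, O))
Function('j')(F) = Mul(2, F, Add(F, Mul(56, Pow(F, Rational(1, 2))))) (Function('j')(F) = Mul(Add(F, F), Add(F, Mul(56, Pow(F, Rational(1, 2))))) = Mul(Mul(2, F), Add(F, Mul(56, Pow(F, Rational(1, 2))))) = Mul(2, F, Add(F, Mul(56, Pow(F, Rational(1, 2))))))
Add(Add(Function('j')(123), Mul(-1, Function('E')(-153))), Mul(-1, 2531)) = Add(Add(Add(Mul(2, Pow(123, 2)), Mul(112, Pow(123, Rational(3, 2)))), Mul(-1, Add(40, -153))), Mul(-1, 2531)) = Add(Add(Add(Mul(2, 15129), Mul(112, Mul(123, Pow(123, Rational(1, 2))))), Mul(-1, -113)), -2531) = Add(Add(Add(30258, Mul(13776, Pow(123, Rational(1, 2)))), 113), -2531) = Add(Add(30371, Mul(13776, Pow(123, Rational(1, 2)))), -2531) = Add(27840, Mul(13776, Pow(123, Rational(1, 2))))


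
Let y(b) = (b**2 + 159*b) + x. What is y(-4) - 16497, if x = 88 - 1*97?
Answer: -17126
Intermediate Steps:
x = -9 (x = 88 - 97 = -9)
y(b) = -9 + b**2 + 159*b (y(b) = (b**2 + 159*b) - 9 = -9 + b**2 + 159*b)
y(-4) - 16497 = (-9 + (-4)**2 + 159*(-4)) - 16497 = (-9 + 16 - 636) - 16497 = -629 - 16497 = -17126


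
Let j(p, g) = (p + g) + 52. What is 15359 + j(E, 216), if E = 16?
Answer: 15643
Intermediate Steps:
j(p, g) = 52 + g + p (j(p, g) = (g + p) + 52 = 52 + g + p)
15359 + j(E, 216) = 15359 + (52 + 216 + 16) = 15359 + 284 = 15643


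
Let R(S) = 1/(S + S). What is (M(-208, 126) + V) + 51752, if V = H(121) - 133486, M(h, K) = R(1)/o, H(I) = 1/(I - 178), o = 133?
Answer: -65223743/798 ≈ -81734.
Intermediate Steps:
R(S) = 1/(2*S)
H(I) = 1/(-178 + I)
M(h, K) = 1/266 (M(h, K) = ((½)/1)/133 = ((½)*1)*(1/133) = (½)*(1/133) = 1/266)
V = -7608703/57 (V = 1/(-178 + 121) - 133486 = 1/(-57) - 133486 = -1/57 - 133486 = -7608703/57 ≈ -1.3349e+5)
(M(-208, 126) + V) + 51752 = (1/266 - 7608703/57) + 51752 = -106521839/798 + 51752 = -65223743/798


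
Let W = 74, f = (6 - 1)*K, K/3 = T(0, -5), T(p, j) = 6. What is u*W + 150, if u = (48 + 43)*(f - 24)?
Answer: 444594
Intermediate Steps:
K = 18 (K = 3*6 = 18)
f = 90 (f = (6 - 1)*18 = 5*18 = 90)
u = 6006 (u = (48 + 43)*(90 - 24) = 91*66 = 6006)
u*W + 150 = 6006*74 + 150 = 444444 + 150 = 444594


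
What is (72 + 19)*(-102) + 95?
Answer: -9187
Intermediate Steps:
(72 + 19)*(-102) + 95 = 91*(-102) + 95 = -9282 + 95 = -9187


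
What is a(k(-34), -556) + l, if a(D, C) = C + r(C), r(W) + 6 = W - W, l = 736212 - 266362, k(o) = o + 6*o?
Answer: 469288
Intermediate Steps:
k(o) = 7*o
l = 469850
r(W) = -6 (r(W) = -6 + (W - W) = -6 + 0 = -6)
a(D, C) = -6 + C (a(D, C) = C - 6 = -6 + C)
a(k(-34), -556) + l = (-6 - 556) + 469850 = -562 + 469850 = 469288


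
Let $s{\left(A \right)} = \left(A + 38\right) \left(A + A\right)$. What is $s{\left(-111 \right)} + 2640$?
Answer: $18846$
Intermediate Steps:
$s{\left(A \right)} = 2 A \left(38 + A\right)$ ($s{\left(A \right)} = \left(38 + A\right) 2 A = 2 A \left(38 + A\right)$)
$s{\left(-111 \right)} + 2640 = 2 \left(-111\right) \left(38 - 111\right) + 2640 = 2 \left(-111\right) \left(-73\right) + 2640 = 16206 + 2640 = 18846$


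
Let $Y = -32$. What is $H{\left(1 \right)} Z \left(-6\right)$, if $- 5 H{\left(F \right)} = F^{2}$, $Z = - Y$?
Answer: $\frac{192}{5} \approx 38.4$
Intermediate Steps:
$Z = 32$ ($Z = \left(-1\right) \left(-32\right) = 32$)
$H{\left(F \right)} = - \frac{F^{2}}{5}$
$H{\left(1 \right)} Z \left(-6\right) = - \frac{1^{2}}{5} \cdot 32 \left(-6\right) = \left(- \frac{1}{5}\right) 1 \cdot 32 \left(-6\right) = \left(- \frac{1}{5}\right) 32 \left(-6\right) = \left(- \frac{32}{5}\right) \left(-6\right) = \frac{192}{5}$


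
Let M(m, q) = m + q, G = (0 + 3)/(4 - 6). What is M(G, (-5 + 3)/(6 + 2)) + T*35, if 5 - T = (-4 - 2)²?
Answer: -4347/4 ≈ -1086.8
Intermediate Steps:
G = -3/2 (G = 3/(-2) = 3*(-½) = -3/2 ≈ -1.5000)
T = -31 (T = 5 - (-4 - 2)² = 5 - 1*(-6)² = 5 - 1*36 = 5 - 36 = -31)
M(G, (-5 + 3)/(6 + 2)) + T*35 = (-3/2 + (-5 + 3)/(6 + 2)) - 31*35 = (-3/2 - 2/8) - 1085 = (-3/2 - 2*⅛) - 1085 = (-3/2 - ¼) - 1085 = -7/4 - 1085 = -4347/4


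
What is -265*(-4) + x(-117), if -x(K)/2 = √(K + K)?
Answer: 1060 - 6*I*√26 ≈ 1060.0 - 30.594*I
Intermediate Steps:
x(K) = -2*√2*√K (x(K) = -2*√(K + K) = -2*√2*√K)
-265*(-4) + x(-117) = -265*(-4) - 2*√2*√(-117) = 1060 - 2*√2*3*I*√13 = 1060 - 6*I*√26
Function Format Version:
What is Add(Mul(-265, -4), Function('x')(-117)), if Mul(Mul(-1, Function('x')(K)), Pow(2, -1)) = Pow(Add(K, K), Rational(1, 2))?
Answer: Add(1060, Mul(-6, I, Pow(26, Rational(1, 2)))) ≈ Add(1060.0, Mul(-30.594, I))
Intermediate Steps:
Function('x')(K) = Mul(-2, Pow(2, Rational(1, 2)), Pow(K, Rational(1, 2))) (Function('x')(K) = Mul(-2, Pow(Add(K, K), Rational(1, 2))) = Mul(-2, Pow(Mul(2, K), Rational(1, 2))) = Mul(-2, Mul(Pow(2, Rational(1, 2)), Pow(K, Rational(1, 2)))) = Mul(-2, Pow(2, Rational(1, 2)), Pow(K, Rational(1, 2))))
Add(Mul(-265, -4), Function('x')(-117)) = Add(Mul(-265, -4), Mul(-2, Pow(2, Rational(1, 2)), Pow(-117, Rational(1, 2)))) = Add(1060, Mul(-2, Pow(2, Rational(1, 2)), Mul(3, I, Pow(13, Rational(1, 2))))) = Add(1060, Mul(-6, I, Pow(26, Rational(1, 2))))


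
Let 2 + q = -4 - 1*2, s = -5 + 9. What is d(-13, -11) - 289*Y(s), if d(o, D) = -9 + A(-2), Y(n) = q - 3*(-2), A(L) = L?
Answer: 567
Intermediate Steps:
s = 4
q = -8 (q = -2 + (-4 - 1*2) = -2 + (-4 - 2) = -2 - 6 = -8)
Y(n) = -2 (Y(n) = -8 - 3*(-2) = -8 + 6 = -2)
d(o, D) = -11 (d(o, D) = -9 - 2 = -11)
d(-13, -11) - 289*Y(s) = -11 - 289*(-2) = -11 + 578 = 567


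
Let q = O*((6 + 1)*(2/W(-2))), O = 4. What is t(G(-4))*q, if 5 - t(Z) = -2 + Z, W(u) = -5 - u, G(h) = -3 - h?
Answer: -112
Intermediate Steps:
t(Z) = 7 - Z (t(Z) = 5 - (-2 + Z) = 5 + (2 - Z) = 7 - Z)
q = -56/3 (q = 4*((6 + 1)*(2/(-5 - 1*(-2)))) = 4*(7*(2/(-5 + 2))) = 4*(7*(2/(-3))) = 4*(7*(2*(-⅓))) = 4*(7*(-⅔)) = 4*(-14/3) = -56/3 ≈ -18.667)
t(G(-4))*q = (7 - (-3 - 1*(-4)))*(-56/3) = (7 - (-3 + 4))*(-56/3) = (7 - 1*1)*(-56/3) = (7 - 1)*(-56/3) = 6*(-56/3) = -112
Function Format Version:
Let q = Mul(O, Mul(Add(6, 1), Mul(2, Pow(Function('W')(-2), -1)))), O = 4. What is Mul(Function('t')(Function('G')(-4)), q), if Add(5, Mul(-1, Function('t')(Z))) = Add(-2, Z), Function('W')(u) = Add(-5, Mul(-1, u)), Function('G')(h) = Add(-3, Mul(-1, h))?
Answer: -112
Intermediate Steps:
Function('t')(Z) = Add(7, Mul(-1, Z)) (Function('t')(Z) = Add(5, Mul(-1, Add(-2, Z))) = Add(5, Add(2, Mul(-1, Z))) = Add(7, Mul(-1, Z)))
q = Rational(-56, 3) (q = Mul(4, Mul(Add(6, 1), Mul(2, Pow(Add(-5, Mul(-1, -2)), -1)))) = Mul(4, Mul(7, Mul(2, Pow(Add(-5, 2), -1)))) = Mul(4, Mul(7, Mul(2, Pow(-3, -1)))) = Mul(4, Mul(7, Mul(2, Rational(-1, 3)))) = Mul(4, Mul(7, Rational(-2, 3))) = Mul(4, Rational(-14, 3)) = Rational(-56, 3) ≈ -18.667)
Mul(Function('t')(Function('G')(-4)), q) = Mul(Add(7, Mul(-1, Add(-3, Mul(-1, -4)))), Rational(-56, 3)) = Mul(Add(7, Mul(-1, Add(-3, 4))), Rational(-56, 3)) = Mul(Add(7, Mul(-1, 1)), Rational(-56, 3)) = Mul(Add(7, -1), Rational(-56, 3)) = Mul(6, Rational(-56, 3)) = -112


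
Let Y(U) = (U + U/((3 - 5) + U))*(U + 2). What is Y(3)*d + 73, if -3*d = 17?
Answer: -97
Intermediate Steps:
d = -17/3 (d = -⅓*17 = -17/3 ≈ -5.6667)
Y(U) = (2 + U)*(U + U/(-2 + U)) (Y(U) = (U + U/(-2 + U))*(2 + U) = (2 + U)*(U + U/(-2 + U)))
Y(3)*d + 73 = (3*(-2 + 3 + 3²)/(-2 + 3))*(-17/3) + 73 = (3*(-2 + 3 + 9)/1)*(-17/3) + 73 = (3*1*10)*(-17/3) + 73 = 30*(-17/3) + 73 = -170 + 73 = -97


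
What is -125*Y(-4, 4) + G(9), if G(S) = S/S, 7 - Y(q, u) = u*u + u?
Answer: 1626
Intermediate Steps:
Y(q, u) = 7 - u - u² (Y(q, u) = 7 - (u*u + u) = 7 - (u² + u) = 7 - (u + u²) = 7 + (-u - u²) = 7 - u - u²)
G(S) = 1
-125*Y(-4, 4) + G(9) = -125*(7 - 1*4 - 1*4²) + 1 = -125*(7 - 4 - 1*16) + 1 = -125*(7 - 4 - 16) + 1 = -125*(-13) + 1 = 1625 + 1 = 1626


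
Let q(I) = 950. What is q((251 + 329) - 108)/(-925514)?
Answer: -475/462757 ≈ -0.0010265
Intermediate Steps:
q((251 + 329) - 108)/(-925514) = 950/(-925514) = 950*(-1/925514) = -475/462757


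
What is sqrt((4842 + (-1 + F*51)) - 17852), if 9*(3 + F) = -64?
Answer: 2*I*sqrt(30435)/3 ≈ 116.3*I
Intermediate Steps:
F = -91/9 (F = -3 + (1/9)*(-64) = -3 - 64/9 = -91/9 ≈ -10.111)
sqrt((4842 + (-1 + F*51)) - 17852) = sqrt((4842 + (-1 - 91/9*51)) - 17852) = sqrt((4842 + (-1 - 1547/3)) - 17852) = sqrt((4842 - 1550/3) - 17852) = sqrt(12976/3 - 17852) = sqrt(-40580/3) = 2*I*sqrt(30435)/3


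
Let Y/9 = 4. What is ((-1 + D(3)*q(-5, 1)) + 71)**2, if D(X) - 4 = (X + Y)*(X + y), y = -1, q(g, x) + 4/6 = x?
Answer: 85264/9 ≈ 9473.8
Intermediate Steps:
Y = 36 (Y = 9*4 = 36)
q(g, x) = -2/3 + x
D(X) = 4 + (-1 + X)*(36 + X) (D(X) = 4 + (X + 36)*(X - 1) = 4 + (36 + X)*(-1 + X) = 4 + (-1 + X)*(36 + X))
((-1 + D(3)*q(-5, 1)) + 71)**2 = ((-1 + (-32 + 3**2 + 35*3)*(-2/3 + 1)) + 71)**2 = ((-1 + (-32 + 9 + 105)*(1/3)) + 71)**2 = ((-1 + 82*(1/3)) + 71)**2 = ((-1 + 82/3) + 71)**2 = (79/3 + 71)**2 = (292/3)**2 = 85264/9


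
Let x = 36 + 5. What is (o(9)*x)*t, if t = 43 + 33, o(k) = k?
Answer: 28044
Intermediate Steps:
x = 41
t = 76
(o(9)*x)*t = (9*41)*76 = 369*76 = 28044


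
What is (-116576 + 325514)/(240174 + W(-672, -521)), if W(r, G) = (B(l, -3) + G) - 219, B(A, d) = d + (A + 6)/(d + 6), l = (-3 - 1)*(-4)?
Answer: 626814/718315 ≈ 0.87262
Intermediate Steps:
l = 16 (l = -4*(-4) = 16)
B(A, d) = d + (6 + A)/(6 + d)
W(r, G) = -644/3 + G (W(r, G) = ((6 + 16 + (-3)² + 6*(-3))/(6 - 3) + G) - 219 = ((6 + 16 + 9 - 18)/3 + G) - 219 = ((⅓)*13 + G) - 219 = (13/3 + G) - 219 = -644/3 + G)
(-116576 + 325514)/(240174 + W(-672, -521)) = (-116576 + 325514)/(240174 + (-644/3 - 521)) = 208938/(240174 - 2207/3) = 208938/(718315/3) = 208938*(3/718315) = 626814/718315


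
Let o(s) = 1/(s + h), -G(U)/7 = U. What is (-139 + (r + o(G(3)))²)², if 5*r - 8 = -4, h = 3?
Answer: 1257562630921/65610000 ≈ 19167.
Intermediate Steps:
r = ⅘ (r = 8/5 + (⅕)*(-4) = 8/5 - ⅘ = ⅘ ≈ 0.80000)
G(U) = -7*U
o(s) = 1/(3 + s) (o(s) = 1/(s + 3) = 1/(3 + s))
(-139 + (r + o(G(3)))²)² = (-139 + (⅘ + 1/(3 - 7*3))²)² = (-139 + (⅘ + 1/(3 - 21))²)² = (-139 + (⅘ + 1/(-18))²)² = (-139 + (⅘ - 1/18)²)² = (-139 + (67/90)²)² = (-139 + 4489/8100)² = (-1121411/8100)² = 1257562630921/65610000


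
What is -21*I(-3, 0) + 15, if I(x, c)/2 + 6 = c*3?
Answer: 267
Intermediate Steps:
I(x, c) = -12 + 6*c (I(x, c) = -12 + 2*(c*3) = -12 + 2*(3*c) = -12 + 6*c)
-21*I(-3, 0) + 15 = -21*(-12 + 6*0) + 15 = -21*(-12 + 0) + 15 = -21*(-12) + 15 = 252 + 15 = 267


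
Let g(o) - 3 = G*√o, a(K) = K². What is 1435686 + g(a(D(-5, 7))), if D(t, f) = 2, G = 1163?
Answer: 1438015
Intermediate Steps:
g(o) = 3 + 1163*√o
1435686 + g(a(D(-5, 7))) = 1435686 + (3 + 1163*√(2²)) = 1435686 + (3 + 1163*√4) = 1435686 + (3 + 1163*2) = 1435686 + (3 + 2326) = 1435686 + 2329 = 1438015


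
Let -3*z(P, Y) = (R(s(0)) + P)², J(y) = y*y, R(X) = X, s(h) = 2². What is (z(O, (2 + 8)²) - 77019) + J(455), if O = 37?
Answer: 388337/3 ≈ 1.2945e+5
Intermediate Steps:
s(h) = 4
J(y) = y²
z(P, Y) = -(4 + P)²/3
(z(O, (2 + 8)²) - 77019) + J(455) = (-(4 + 37)²/3 - 77019) + 455² = (-⅓*41² - 77019) + 207025 = (-⅓*1681 - 77019) + 207025 = (-1681/3 - 77019) + 207025 = -232738/3 + 207025 = 388337/3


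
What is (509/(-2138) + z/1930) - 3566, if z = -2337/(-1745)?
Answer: -6419640341736/1800115825 ≈ -3566.2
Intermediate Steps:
z = 2337/1745 (z = -2337*(-1/1745) = 2337/1745 ≈ 1.3393)
(509/(-2138) + z/1930) - 3566 = (509/(-2138) + (2337/1745)/1930) - 3566 = (509*(-1/2138) + (2337/1745)*(1/1930)) - 3566 = (-509/2138 + 2337/3367850) - 3566 = -427309786/1800115825 - 3566 = -6419640341736/1800115825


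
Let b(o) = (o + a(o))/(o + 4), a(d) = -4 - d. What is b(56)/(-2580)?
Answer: 1/38700 ≈ 2.5840e-5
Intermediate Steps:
b(o) = -4/(4 + o) (b(o) = (o + (-4 - o))/(o + 4) = -4/(4 + o))
b(56)/(-2580) = -4/(4 + 56)/(-2580) = -4/60*(-1/2580) = -4*1/60*(-1/2580) = -1/15*(-1/2580) = 1/38700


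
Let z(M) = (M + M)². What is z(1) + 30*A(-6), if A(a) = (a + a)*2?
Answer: -716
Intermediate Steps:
z(M) = 4*M² (z(M) = (2*M)² = 4*M²)
A(a) = 4*a (A(a) = (2*a)*2 = 4*a)
z(1) + 30*A(-6) = 4*1² + 30*(4*(-6)) = 4*1 + 30*(-24) = 4 - 720 = -716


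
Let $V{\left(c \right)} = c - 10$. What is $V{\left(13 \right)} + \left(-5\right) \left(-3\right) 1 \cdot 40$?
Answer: $603$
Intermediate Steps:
$V{\left(c \right)} = -10 + c$
$V{\left(13 \right)} + \left(-5\right) \left(-3\right) 1 \cdot 40 = \left(-10 + 13\right) + \left(-5\right) \left(-3\right) 1 \cdot 40 = 3 + 15 \cdot 1 \cdot 40 = 3 + 15 \cdot 40 = 3 + 600 = 603$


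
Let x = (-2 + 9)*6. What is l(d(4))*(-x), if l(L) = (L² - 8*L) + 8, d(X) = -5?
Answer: -3066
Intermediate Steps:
l(L) = 8 + L² - 8*L
x = 42 (x = 7*6 = 42)
l(d(4))*(-x) = (8 + (-5)² - 8*(-5))*(-1*42) = (8 + 25 + 40)*(-42) = 73*(-42) = -3066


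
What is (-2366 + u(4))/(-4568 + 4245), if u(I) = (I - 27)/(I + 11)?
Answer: 2089/285 ≈ 7.3298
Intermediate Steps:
u(I) = (-27 + I)/(11 + I)
(-2366 + u(4))/(-4568 + 4245) = (-2366 + (-27 + 4)/(11 + 4))/(-4568 + 4245) = (-2366 - 23/15)/(-323) = (-2366 + (1/15)*(-23))*(-1/323) = (-2366 - 23/15)*(-1/323) = -35513/15*(-1/323) = 2089/285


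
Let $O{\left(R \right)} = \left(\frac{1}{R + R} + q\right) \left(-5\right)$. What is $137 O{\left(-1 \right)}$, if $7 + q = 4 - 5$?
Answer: $\frac{11645}{2} \approx 5822.5$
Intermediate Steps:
$q = -8$ ($q = -7 + \left(4 - 5\right) = -7 - 1 = -8$)
$O{\left(R \right)} = 40 - \frac{5}{2 R}$ ($O{\left(R \right)} = \left(\frac{1}{R + R} - 8\right) \left(-5\right) = \left(\frac{1}{2 R} - 8\right) \left(-5\right) = \left(-8 + \frac{1}{2 R}\right) \left(-5\right) = 40 - \frac{5}{2 R}$)
$137 O{\left(-1 \right)} = 137 \left(40 - \frac{5}{2 \left(-1\right)}\right) = 137 \left(40 - - \frac{5}{2}\right) = 137 \left(40 + \frac{5}{2}\right) = 137 \cdot \frac{85}{2} = \frac{11645}{2}$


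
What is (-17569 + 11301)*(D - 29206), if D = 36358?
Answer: -44828736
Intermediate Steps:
(-17569 + 11301)*(D - 29206) = (-17569 + 11301)*(36358 - 29206) = -6268*7152 = -44828736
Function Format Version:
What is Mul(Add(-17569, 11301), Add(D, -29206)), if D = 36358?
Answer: -44828736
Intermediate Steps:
Mul(Add(-17569, 11301), Add(D, -29206)) = Mul(Add(-17569, 11301), Add(36358, -29206)) = Mul(-6268, 7152) = -44828736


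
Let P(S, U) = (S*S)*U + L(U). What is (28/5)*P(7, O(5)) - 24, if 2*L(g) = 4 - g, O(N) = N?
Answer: 6726/5 ≈ 1345.2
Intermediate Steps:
L(g) = 2 - g/2 (L(g) = (4 - g)/2 = 2 - g/2)
P(S, U) = 2 - U/2 + U*S² (P(S, U) = (S*S)*U + (2 - U/2) = S²*U + (2 - U/2) = U*S² + (2 - U/2) = 2 - U/2 + U*S²)
(28/5)*P(7, O(5)) - 24 = (28/5)*(2 - ½*5 + 5*7²) - 24 = (28*(⅕))*(2 - 5/2 + 5*49) - 24 = 28*(2 - 5/2 + 245)/5 - 24 = (28/5)*(489/2) - 24 = 6846/5 - 24 = 6726/5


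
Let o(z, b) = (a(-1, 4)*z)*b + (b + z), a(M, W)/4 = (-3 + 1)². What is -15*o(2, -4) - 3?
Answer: 1947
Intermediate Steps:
a(M, W) = 16 (a(M, W) = 4*(-3 + 1)² = 4*(-2)² = 4*4 = 16)
o(z, b) = b + z + 16*b*z (o(z, b) = (16*z)*b + (b + z) = 16*b*z + (b + z) = b + z + 16*b*z)
-15*o(2, -4) - 3 = -15*(-4 + 2 + 16*(-4)*2) - 3 = -15*(-4 + 2 - 128) - 3 = -15*(-130) - 3 = 1950 - 3 = 1947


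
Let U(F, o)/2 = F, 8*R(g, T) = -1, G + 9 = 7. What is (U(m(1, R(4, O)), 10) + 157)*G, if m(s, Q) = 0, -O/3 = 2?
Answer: -314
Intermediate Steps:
G = -2 (G = -9 + 7 = -2)
O = -6 (O = -3*2 = -6)
R(g, T) = -⅛ (R(g, T) = (⅛)*(-1) = -⅛)
U(F, o) = 2*F
(U(m(1, R(4, O)), 10) + 157)*G = (2*0 + 157)*(-2) = (0 + 157)*(-2) = 157*(-2) = -314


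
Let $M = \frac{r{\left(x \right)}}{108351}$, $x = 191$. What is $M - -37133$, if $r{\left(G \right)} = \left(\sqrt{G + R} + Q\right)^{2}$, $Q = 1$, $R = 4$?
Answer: $\frac{4023397879}{108351} + \frac{2 \sqrt{195}}{108351} \approx 37133.0$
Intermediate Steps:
$r{\left(G \right)} = \left(1 + \sqrt{4 + G}\right)^{2}$ ($r{\left(G \right)} = \left(\sqrt{G + 4} + 1\right)^{2} = \left(\sqrt{4 + G} + 1\right)^{2} = \left(1 + \sqrt{4 + G}\right)^{2}$)
$M = \frac{\left(1 + \sqrt{195}\right)^{2}}{108351}$ ($M = \frac{\left(1 + \sqrt{4 + 191}\right)^{2}}{108351} = \left(1 + \sqrt{195}\right)^{2} \cdot \frac{1}{108351} = \frac{\left(1 + \sqrt{195}\right)^{2}}{108351} \approx 0.0020667$)
$M - -37133 = \frac{\left(1 + \sqrt{195}\right)^{2}}{108351} - -37133 = \frac{\left(1 + \sqrt{195}\right)^{2}}{108351} + 37133 = 37133 + \frac{\left(1 + \sqrt{195}\right)^{2}}{108351}$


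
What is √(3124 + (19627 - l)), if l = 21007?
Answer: 4*√109 ≈ 41.761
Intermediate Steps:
√(3124 + (19627 - l)) = √(3124 + (19627 - 1*21007)) = √(3124 + (19627 - 21007)) = √(3124 - 1380) = √1744 = 4*√109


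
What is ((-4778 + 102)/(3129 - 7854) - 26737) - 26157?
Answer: -35702782/675 ≈ -52893.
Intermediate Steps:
((-4778 + 102)/(3129 - 7854) - 26737) - 26157 = (-4676/(-4725) - 26737) - 26157 = (-4676*(-1/4725) - 26737) - 26157 = (668/675 - 26737) - 26157 = -18046807/675 - 26157 = -35702782/675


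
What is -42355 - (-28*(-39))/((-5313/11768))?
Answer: -10103879/253 ≈ -39936.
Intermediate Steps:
-42355 - (-28*(-39))/((-5313/11768)) = -42355 - 1092/((-5313*1/11768)) = -42355 - 1092/(-5313/11768) = -42355 - 1092*(-11768)/5313 = -42355 - 1*(-611936/253) = -42355 + 611936/253 = -10103879/253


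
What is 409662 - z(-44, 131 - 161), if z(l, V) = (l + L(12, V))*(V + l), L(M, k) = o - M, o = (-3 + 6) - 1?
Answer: 405666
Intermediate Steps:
o = 2 (o = 3 - 1 = 2)
L(M, k) = 2 - M
z(l, V) = (-10 + l)*(V + l) (z(l, V) = (l + (2 - 1*12))*(V + l) = (l + (2 - 12))*(V + l) = (l - 10)*(V + l) = (-10 + l)*(V + l))
409662 - z(-44, 131 - 161) = 409662 - ((-44)² - 10*(131 - 161) - 10*(-44) + (131 - 161)*(-44)) = 409662 - (1936 - 10*(-30) + 440 - 30*(-44)) = 409662 - (1936 + 300 + 440 + 1320) = 409662 - 1*3996 = 409662 - 3996 = 405666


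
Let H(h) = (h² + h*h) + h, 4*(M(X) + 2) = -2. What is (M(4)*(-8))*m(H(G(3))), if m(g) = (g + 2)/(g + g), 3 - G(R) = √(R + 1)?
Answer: 50/3 ≈ 16.667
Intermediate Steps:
G(R) = 3 - √(1 + R) (G(R) = 3 - √(R + 1) = 3 - √(1 + R))
M(X) = -5/2 (M(X) = -2 + (¼)*(-2) = -2 - ½ = -5/2)
H(h) = h + 2*h² (H(h) = (h² + h²) + h = 2*h² + h = h + 2*h²)
m(g) = (2 + g)/(2*g) (m(g) = (2 + g)/((2*g)) = (2 + g)*(1/(2*g)) = (2 + g)/(2*g))
(M(4)*(-8))*m(H(G(3))) = (-5/2*(-8))*((2 + (3 - √(1 + 3))*(1 + 2*(3 - √(1 + 3))))/(2*(((3 - √(1 + 3))*(1 + 2*(3 - √(1 + 3))))))) = 20*((2 + (3 - √4)*(1 + 2*(3 - √4)))/(2*(((3 - √4)*(1 + 2*(3 - √4)))))) = 20*((2 + (3 - 1*2)*(1 + 2*(3 - 1*2)))/(2*(((3 - 1*2)*(1 + 2*(3 - 1*2)))))) = 20*((2 + (3 - 2)*(1 + 2*(3 - 2)))/(2*(((3 - 2)*(1 + 2*(3 - 2)))))) = 20*((2 + 1*(1 + 2*1))/(2*((1*(1 + 2*1))))) = 20*((2 + 1*(1 + 2))/(2*((1*(1 + 2))))) = 20*((2 + 1*3)/(2*((1*3)))) = 20*((½)*(2 + 3)/3) = 20*((½)*(⅓)*5) = 20*(⅚) = 50/3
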